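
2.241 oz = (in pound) 0.1401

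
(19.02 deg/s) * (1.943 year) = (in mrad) 2.034e+10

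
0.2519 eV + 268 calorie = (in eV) 6.999e+21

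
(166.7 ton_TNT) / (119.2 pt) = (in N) 1.659e+13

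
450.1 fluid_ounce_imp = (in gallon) 3.378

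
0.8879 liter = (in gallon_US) 0.2346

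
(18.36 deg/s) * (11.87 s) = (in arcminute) 1.308e+04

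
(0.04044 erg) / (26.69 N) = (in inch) 5.965e-09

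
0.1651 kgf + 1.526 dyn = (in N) 1.619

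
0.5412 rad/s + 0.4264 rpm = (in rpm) 5.594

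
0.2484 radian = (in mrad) 248.4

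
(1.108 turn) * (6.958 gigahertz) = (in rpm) 4.626e+11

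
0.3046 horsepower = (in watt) 227.1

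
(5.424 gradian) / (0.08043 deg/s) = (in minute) 1.012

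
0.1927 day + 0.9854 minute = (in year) 0.0005298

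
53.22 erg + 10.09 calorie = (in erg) 4.222e+08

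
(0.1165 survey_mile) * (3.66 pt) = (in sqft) 2.606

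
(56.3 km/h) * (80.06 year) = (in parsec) 1.28e-06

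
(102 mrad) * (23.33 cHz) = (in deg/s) 1.363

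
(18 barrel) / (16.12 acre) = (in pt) 0.1244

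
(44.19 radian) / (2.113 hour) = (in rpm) 0.05547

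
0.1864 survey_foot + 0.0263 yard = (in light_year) 8.547e-18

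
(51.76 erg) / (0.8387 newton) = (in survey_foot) 2.025e-05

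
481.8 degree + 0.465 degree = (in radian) 8.417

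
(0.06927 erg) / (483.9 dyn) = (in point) 0.004058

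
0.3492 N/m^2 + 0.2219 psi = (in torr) 11.48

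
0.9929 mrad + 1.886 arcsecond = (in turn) 0.0001595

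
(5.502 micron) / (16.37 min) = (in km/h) 2.017e-08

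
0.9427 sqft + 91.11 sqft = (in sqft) 92.05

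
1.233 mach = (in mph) 939.1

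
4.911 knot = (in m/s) 2.526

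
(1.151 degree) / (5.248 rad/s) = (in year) 1.214e-10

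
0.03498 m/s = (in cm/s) 3.498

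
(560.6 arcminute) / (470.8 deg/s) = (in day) 2.297e-07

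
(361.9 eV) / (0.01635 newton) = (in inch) 1.396e-13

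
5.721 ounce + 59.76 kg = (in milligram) 5.992e+07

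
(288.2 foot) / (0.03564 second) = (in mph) 5513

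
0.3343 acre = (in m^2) 1353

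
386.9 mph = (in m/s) 173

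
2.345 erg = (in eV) 1.464e+12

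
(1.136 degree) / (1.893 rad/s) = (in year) 3.321e-10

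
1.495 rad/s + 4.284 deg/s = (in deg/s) 89.94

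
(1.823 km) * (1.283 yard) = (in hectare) 0.2139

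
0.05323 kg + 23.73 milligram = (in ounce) 1.878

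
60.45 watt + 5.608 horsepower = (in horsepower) 5.689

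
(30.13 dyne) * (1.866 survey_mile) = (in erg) 9.048e+06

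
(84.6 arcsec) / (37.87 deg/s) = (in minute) 1.034e-05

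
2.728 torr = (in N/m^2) 363.7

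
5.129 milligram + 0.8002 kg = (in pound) 1.764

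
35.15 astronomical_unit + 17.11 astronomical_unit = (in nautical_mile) 4.221e+09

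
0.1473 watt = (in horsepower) 0.0001975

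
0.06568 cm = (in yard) 0.0007183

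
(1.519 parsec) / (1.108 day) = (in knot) 9.517e+11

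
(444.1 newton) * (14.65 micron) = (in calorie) 0.001555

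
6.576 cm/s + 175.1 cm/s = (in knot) 3.531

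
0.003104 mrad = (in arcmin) 0.01067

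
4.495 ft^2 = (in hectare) 4.176e-05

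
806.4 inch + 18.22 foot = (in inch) 1025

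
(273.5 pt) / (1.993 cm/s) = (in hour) 0.001345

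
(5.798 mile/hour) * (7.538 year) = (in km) 6.162e+05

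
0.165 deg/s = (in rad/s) 0.00288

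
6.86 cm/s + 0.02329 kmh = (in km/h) 0.2702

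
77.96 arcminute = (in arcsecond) 4678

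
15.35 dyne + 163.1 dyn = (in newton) 0.001785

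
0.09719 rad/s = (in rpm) 0.9281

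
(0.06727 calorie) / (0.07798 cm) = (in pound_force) 81.14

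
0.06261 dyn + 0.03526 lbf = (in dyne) 1.568e+04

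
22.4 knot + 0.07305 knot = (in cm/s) 1156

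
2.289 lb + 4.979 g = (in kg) 1.043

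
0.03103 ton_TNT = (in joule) 1.298e+08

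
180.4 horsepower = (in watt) 1.345e+05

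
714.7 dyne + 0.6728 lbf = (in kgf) 0.3059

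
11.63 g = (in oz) 0.4102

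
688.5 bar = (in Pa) 6.885e+07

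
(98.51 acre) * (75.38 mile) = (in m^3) 4.836e+10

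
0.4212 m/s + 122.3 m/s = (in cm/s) 1.227e+04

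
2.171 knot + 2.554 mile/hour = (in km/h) 8.131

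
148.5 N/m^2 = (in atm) 0.001466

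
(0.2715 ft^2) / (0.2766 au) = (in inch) 2.4e-11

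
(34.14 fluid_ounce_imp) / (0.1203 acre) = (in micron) 1.992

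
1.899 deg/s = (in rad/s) 0.03314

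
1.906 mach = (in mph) 1452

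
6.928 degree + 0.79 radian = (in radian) 0.9109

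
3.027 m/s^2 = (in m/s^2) 3.027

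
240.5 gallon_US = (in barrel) 5.726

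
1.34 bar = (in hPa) 1340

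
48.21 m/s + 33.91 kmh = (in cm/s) 5763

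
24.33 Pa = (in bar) 0.0002433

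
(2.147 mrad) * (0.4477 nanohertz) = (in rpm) 9.179e-12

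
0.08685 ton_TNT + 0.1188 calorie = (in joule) 3.634e+08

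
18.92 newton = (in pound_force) 4.253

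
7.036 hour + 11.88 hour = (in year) 0.002159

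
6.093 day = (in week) 0.8704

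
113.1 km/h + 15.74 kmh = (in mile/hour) 80.06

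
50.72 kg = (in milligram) 5.072e+07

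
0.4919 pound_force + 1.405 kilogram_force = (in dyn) 1.597e+06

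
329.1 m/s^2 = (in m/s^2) 329.1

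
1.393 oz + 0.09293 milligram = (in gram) 39.49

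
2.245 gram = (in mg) 2245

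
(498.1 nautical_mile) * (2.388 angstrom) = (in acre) 5.443e-08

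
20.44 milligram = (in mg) 20.44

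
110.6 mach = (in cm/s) 3.766e+06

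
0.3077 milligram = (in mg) 0.3077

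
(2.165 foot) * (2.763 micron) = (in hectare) 1.823e-10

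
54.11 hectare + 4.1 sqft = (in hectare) 54.11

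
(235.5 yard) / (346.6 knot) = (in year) 3.83e-08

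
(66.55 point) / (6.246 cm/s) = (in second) 0.3759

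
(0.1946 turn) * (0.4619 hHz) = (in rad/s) 56.48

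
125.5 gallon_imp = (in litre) 570.5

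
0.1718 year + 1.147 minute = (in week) 8.958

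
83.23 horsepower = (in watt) 6.206e+04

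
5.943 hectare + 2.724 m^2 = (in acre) 14.69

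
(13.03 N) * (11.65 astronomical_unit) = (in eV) 1.417e+32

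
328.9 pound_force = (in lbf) 328.9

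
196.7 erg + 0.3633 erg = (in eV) 1.23e+14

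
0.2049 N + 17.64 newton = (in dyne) 1.784e+06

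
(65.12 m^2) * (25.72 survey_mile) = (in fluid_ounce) 9.114e+10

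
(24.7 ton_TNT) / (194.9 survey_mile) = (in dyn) 3.295e+10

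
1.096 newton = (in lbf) 0.2464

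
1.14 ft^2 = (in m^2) 0.1059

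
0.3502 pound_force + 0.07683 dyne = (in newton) 1.558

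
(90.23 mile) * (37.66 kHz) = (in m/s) 5.469e+09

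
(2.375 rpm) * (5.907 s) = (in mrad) 1469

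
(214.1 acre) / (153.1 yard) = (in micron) 6.189e+09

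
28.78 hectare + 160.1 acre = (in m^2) 9.357e+05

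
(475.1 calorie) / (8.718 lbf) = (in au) 3.426e-10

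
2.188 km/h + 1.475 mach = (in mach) 1.477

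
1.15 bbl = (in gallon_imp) 40.22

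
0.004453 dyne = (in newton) 4.453e-08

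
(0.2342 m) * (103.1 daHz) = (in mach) 0.7091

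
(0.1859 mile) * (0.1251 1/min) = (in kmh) 2.246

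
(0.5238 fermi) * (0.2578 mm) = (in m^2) 1.35e-19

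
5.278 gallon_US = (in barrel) 0.1257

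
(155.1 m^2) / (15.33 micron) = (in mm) 1.012e+10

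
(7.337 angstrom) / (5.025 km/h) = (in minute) 8.761e-12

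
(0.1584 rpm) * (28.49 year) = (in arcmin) 5.123e+10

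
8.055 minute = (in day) 0.005594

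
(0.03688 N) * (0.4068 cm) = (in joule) 0.00015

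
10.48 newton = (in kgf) 1.069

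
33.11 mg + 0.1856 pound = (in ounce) 2.971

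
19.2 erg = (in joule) 1.92e-06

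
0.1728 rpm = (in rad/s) 0.0181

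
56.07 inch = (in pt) 4037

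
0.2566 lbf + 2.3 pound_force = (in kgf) 1.16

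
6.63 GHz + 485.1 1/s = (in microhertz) 6.63e+15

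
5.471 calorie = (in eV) 1.429e+20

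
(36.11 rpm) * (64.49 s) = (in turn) 38.81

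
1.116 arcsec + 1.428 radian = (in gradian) 90.91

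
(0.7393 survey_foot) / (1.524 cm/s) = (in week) 2.445e-05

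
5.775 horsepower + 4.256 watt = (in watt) 4311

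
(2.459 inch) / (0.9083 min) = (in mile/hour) 0.002564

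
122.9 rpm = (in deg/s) 737.4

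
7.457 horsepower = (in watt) 5561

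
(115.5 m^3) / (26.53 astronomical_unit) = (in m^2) 2.91e-11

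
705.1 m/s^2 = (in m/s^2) 705.1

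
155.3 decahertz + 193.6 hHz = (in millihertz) 2.091e+07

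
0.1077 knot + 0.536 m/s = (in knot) 1.15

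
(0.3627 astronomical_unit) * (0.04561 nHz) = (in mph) 5.536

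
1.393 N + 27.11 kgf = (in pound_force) 60.08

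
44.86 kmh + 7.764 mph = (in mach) 0.04679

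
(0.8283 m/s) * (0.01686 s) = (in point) 39.59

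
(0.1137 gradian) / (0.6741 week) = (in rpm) 4.183e-08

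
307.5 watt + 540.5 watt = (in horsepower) 1.137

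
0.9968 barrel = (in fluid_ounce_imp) 5578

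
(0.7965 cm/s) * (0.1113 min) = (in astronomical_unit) 3.556e-13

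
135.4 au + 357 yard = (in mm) 2.026e+16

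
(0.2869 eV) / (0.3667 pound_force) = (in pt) 7.988e-17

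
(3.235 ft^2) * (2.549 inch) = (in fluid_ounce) 658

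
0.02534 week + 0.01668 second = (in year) 0.000486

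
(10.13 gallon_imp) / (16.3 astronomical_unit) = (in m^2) 1.889e-14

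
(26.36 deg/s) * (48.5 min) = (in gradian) 8.523e+04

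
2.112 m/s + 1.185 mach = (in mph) 907.3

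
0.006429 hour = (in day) 0.0002679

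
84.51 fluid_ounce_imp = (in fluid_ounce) 81.19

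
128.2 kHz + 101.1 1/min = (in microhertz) 1.282e+11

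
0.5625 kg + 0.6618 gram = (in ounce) 19.86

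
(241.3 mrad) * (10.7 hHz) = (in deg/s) 1.479e+04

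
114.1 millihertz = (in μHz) 1.141e+05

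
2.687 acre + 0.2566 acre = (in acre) 2.944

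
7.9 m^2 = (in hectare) 0.00079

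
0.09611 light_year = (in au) 6078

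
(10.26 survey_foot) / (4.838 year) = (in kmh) 7.379e-08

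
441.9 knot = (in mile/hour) 508.5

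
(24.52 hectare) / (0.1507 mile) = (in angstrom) 1.011e+13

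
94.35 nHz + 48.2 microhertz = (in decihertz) 0.0004829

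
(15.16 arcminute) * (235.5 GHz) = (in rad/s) 1.039e+09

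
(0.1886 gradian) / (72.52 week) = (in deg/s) 3.87e-09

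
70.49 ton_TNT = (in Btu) 2.795e+08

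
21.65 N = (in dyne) 2.165e+06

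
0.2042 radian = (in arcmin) 702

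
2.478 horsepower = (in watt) 1848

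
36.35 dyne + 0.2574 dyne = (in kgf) 3.733e-05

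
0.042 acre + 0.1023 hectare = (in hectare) 0.1193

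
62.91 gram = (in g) 62.91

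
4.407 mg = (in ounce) 0.0001555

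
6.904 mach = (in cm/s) 2.351e+05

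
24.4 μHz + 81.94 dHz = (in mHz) 8194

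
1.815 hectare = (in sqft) 1.954e+05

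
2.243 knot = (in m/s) 1.154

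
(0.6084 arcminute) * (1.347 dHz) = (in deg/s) 0.001366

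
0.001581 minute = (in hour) 2.635e-05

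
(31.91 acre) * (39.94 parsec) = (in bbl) 1.001e+24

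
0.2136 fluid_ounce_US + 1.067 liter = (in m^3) 0.001073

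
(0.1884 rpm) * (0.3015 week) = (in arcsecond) 7.421e+08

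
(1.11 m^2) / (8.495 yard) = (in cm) 14.29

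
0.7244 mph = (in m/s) 0.3238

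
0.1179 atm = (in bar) 0.1195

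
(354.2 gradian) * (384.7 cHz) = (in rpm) 204.4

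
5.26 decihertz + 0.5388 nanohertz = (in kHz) 0.000526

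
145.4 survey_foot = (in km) 0.04432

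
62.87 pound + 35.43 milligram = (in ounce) 1006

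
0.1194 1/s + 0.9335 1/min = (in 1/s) 0.135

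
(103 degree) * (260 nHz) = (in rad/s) 4.674e-07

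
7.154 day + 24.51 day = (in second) 2.736e+06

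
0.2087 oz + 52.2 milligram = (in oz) 0.2105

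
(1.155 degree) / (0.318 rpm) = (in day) 7.006e-06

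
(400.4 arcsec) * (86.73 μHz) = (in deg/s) 9.646e-06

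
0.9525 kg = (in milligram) 9.525e+05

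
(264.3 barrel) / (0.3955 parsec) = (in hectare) 3.443e-19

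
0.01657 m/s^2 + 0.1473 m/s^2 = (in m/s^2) 0.1639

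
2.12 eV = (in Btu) 3.219e-22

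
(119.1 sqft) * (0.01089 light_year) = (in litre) 1.14e+18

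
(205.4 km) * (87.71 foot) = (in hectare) 549.1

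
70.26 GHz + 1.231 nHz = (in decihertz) 7.026e+11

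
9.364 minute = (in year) 1.782e-05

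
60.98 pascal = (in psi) 0.008844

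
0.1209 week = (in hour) 20.31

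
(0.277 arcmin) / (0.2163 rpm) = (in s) 0.003557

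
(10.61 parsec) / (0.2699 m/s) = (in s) 1.213e+18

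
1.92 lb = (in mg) 8.709e+05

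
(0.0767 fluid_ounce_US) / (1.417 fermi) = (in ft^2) 1.723e+10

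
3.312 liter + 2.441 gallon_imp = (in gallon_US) 3.806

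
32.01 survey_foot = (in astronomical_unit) 6.522e-11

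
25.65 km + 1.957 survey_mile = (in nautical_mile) 15.55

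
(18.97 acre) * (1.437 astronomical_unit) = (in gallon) 4.36e+18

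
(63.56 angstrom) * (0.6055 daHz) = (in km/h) 1.385e-07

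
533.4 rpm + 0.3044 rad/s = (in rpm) 536.3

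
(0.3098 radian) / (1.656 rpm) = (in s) 1.786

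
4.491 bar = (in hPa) 4491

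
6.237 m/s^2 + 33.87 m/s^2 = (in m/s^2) 40.11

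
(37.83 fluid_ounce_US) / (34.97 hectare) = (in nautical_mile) 1.727e-12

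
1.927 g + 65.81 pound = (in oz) 1053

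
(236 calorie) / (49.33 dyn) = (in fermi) 2.002e+21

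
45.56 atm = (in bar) 46.16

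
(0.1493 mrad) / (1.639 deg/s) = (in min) 8.699e-05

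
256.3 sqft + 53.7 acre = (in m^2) 2.173e+05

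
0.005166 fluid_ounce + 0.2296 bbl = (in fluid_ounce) 1234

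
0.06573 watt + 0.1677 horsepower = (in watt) 125.1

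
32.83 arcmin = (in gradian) 0.608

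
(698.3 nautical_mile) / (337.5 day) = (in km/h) 0.1597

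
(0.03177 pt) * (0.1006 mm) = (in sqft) 1.214e-08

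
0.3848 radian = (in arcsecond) 7.937e+04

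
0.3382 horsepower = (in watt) 252.2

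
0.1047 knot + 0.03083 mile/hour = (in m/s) 0.06764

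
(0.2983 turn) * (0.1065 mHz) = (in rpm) 0.001906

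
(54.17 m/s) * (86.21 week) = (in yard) 3.089e+09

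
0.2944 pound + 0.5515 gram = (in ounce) 4.73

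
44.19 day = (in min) 6.363e+04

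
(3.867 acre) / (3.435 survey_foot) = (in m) 1.495e+04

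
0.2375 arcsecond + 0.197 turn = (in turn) 0.197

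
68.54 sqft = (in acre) 0.001573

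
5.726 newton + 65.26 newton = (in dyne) 7.099e+06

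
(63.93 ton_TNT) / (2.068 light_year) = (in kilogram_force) 1.394e-06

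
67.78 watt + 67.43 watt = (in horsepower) 0.1813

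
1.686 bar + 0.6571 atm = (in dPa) 2.352e+06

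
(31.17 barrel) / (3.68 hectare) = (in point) 0.3817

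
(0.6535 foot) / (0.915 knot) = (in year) 1.342e-08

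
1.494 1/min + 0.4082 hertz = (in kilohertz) 0.0004331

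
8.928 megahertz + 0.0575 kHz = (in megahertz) 8.928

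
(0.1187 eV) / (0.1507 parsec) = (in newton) 4.09e-36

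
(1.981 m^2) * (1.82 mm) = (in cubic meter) 0.003605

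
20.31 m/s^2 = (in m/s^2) 20.31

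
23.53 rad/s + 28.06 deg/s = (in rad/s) 24.02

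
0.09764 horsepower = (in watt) 72.81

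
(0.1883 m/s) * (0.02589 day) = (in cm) 4.212e+04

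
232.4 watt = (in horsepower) 0.3117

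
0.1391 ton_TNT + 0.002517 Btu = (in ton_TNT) 0.1391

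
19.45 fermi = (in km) 1.945e-17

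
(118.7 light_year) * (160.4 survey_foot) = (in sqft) 5.91e+20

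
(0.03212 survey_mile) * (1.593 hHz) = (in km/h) 2.964e+04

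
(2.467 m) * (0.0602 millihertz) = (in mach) 4.362e-07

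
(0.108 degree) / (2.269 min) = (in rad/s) 1.385e-05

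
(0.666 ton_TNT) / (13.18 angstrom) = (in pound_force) 4.753e+17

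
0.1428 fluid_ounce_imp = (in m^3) 4.057e-06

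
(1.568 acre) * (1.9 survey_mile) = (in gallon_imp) 4.268e+09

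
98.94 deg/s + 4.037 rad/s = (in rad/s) 5.764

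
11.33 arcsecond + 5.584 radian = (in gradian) 355.5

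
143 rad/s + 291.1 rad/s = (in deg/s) 2.487e+04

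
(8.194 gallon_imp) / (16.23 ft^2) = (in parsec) 8.006e-19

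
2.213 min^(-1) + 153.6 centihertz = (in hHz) 0.01573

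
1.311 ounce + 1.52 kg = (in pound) 3.433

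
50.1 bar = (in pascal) 5.01e+06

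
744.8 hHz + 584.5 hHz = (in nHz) 1.329e+14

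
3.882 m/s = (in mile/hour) 8.684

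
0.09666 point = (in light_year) 3.604e-21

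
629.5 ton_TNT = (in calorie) 6.295e+11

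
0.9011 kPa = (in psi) 0.1307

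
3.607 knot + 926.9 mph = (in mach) 1.222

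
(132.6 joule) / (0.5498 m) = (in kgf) 24.59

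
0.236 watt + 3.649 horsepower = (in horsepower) 3.649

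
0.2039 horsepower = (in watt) 152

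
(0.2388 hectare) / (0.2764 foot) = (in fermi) 2.835e+19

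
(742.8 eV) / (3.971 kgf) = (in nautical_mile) 1.65e-21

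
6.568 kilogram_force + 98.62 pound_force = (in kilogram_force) 51.3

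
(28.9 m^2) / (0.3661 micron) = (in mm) 7.894e+10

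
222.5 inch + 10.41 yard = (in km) 0.01517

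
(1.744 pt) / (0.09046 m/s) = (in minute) 0.0001134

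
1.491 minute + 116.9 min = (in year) 0.0002252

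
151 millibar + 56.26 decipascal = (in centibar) 15.11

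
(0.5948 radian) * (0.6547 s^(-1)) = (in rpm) 3.719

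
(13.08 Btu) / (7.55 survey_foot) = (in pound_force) 1348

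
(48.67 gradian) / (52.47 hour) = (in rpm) 3.865e-05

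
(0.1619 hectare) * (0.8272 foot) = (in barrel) 2567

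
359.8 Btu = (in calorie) 9.073e+04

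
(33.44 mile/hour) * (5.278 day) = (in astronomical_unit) 4.557e-05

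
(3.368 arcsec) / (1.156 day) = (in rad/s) 1.635e-10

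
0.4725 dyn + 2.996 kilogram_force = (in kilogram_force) 2.996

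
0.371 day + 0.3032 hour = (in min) 552.4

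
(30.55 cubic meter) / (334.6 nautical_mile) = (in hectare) 4.93e-09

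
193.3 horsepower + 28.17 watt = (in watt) 1.442e+05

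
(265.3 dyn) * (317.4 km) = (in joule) 842.1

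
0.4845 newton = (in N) 0.4845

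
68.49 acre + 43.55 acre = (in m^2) 4.534e+05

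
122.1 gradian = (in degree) 109.9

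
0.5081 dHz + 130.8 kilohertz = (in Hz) 1.308e+05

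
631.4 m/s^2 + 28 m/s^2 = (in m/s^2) 659.4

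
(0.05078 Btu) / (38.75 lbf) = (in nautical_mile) 0.0001678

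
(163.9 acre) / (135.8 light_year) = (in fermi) 516.3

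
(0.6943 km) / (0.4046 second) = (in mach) 5.04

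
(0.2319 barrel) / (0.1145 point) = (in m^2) 912.8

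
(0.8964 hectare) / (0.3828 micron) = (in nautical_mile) 1.264e+07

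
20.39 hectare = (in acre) 50.38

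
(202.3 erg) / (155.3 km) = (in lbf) 2.928e-11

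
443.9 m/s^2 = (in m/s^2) 443.9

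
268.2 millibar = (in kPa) 26.82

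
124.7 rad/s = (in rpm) 1191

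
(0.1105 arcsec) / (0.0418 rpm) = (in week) 2.024e-10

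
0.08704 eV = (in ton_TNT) 3.333e-30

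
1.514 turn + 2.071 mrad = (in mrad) 9515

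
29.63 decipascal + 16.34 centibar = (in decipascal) 1.634e+05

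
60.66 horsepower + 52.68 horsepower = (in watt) 8.452e+04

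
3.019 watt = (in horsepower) 0.004049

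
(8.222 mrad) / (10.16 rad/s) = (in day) 9.366e-09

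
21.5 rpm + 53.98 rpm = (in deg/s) 452.9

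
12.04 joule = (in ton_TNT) 2.878e-09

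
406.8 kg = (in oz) 1.435e+04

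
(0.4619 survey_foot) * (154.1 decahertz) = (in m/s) 217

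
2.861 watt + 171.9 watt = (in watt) 174.8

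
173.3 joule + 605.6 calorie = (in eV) 1.69e+22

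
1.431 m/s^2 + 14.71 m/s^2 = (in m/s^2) 16.14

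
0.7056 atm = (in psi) 10.37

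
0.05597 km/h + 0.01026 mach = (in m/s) 3.509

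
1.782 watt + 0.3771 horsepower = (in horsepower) 0.3795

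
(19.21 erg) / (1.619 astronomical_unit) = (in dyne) 7.931e-13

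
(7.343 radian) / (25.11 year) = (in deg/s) 5.313e-07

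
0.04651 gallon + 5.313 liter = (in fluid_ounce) 185.6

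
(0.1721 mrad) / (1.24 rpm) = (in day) 1.534e-08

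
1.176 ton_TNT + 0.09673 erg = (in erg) 4.92e+16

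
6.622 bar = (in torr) 4967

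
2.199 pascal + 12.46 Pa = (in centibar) 0.01466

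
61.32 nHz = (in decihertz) 6.132e-07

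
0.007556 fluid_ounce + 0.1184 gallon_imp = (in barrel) 0.003387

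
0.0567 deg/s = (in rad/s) 0.0009896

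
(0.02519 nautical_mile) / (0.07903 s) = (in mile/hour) 1320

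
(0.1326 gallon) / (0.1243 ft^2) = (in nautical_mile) 2.347e-05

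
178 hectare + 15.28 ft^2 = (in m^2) 1.78e+06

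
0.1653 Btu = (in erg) 1.744e+09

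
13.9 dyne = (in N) 0.000139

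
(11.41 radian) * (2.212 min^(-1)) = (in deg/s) 24.1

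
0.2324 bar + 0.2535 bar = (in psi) 7.047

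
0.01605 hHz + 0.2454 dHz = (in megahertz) 1.63e-06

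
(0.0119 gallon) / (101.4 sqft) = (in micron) 4.782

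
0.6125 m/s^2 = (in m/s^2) 0.6125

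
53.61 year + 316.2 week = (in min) 3.136e+07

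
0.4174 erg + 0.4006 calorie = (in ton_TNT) 4.006e-10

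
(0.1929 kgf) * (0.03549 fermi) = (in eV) 419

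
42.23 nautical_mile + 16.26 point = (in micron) 7.821e+10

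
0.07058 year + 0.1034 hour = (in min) 3.71e+04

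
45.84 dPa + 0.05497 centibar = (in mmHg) 0.4467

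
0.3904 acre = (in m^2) 1580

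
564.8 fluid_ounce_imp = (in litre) 16.05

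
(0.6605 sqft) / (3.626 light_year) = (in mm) 1.789e-15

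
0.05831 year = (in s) 1.839e+06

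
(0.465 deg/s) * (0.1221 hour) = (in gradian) 227.1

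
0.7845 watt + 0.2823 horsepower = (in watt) 211.3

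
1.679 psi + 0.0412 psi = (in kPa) 11.86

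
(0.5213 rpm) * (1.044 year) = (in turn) 2.861e+05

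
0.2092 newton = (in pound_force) 0.04703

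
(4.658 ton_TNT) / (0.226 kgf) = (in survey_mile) 5.464e+06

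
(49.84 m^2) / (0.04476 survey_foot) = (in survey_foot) 1.199e+04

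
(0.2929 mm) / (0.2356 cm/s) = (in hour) 3.453e-05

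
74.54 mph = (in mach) 0.09786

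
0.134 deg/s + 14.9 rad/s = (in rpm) 142.3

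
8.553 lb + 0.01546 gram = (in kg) 3.88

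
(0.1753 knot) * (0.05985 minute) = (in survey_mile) 0.0002012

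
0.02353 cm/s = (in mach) 6.91e-07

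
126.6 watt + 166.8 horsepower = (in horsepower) 167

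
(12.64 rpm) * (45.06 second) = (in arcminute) 2.05e+05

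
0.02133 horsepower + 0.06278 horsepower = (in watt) 62.72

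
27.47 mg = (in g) 0.02747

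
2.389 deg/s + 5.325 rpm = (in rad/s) 0.5993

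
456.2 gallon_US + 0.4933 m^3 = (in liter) 2220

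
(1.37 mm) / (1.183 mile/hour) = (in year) 8.215e-11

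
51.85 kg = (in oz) 1829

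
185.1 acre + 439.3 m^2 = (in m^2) 7.495e+05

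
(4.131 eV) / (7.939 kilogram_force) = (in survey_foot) 2.789e-20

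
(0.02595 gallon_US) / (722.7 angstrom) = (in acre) 0.3359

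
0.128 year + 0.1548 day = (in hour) 1125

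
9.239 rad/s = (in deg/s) 529.4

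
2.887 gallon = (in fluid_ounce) 369.5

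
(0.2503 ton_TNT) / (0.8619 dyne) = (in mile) 7.55e+10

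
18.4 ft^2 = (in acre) 0.0004224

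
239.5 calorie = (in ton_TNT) 2.395e-07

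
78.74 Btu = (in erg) 8.308e+11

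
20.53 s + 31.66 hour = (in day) 1.319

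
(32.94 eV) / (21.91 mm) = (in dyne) 2.409e-11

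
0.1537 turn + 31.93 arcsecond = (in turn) 0.1537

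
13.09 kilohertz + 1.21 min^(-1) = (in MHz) 0.01309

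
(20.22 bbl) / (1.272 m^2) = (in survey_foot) 8.292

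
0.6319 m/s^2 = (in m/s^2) 0.6319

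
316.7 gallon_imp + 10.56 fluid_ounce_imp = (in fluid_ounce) 4.869e+04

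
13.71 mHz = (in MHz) 1.371e-08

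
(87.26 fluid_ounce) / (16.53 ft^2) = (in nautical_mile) 9.073e-07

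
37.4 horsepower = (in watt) 2.789e+04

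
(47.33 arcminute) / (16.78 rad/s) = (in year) 2.602e-11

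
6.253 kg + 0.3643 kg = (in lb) 14.59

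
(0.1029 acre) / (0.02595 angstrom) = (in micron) 1.605e+20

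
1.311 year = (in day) 478.5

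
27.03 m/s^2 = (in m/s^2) 27.03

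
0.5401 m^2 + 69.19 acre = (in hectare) 28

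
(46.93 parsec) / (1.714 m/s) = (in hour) 2.347e+14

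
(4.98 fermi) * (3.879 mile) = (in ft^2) 3.346e-10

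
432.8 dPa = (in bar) 0.0004328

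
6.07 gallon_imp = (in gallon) 7.29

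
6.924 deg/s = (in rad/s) 0.1208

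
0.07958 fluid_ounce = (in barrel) 1.48e-05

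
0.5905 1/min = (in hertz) 0.009842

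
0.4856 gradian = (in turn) 0.001214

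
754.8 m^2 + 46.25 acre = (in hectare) 18.79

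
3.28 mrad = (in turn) 0.000522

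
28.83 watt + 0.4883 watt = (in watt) 29.32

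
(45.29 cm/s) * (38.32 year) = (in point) 1.551e+12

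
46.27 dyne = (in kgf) 4.718e-05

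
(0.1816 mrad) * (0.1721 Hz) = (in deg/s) 0.001791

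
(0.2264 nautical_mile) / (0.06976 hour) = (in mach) 0.004903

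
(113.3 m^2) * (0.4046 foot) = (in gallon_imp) 3073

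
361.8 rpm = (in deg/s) 2171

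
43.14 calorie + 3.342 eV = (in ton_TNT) 4.314e-08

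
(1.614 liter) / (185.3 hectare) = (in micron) 0.000871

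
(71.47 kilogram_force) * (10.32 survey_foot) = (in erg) 2.205e+10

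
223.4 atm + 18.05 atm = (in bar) 244.6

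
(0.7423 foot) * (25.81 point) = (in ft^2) 0.02217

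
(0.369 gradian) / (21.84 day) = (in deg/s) 1.76e-07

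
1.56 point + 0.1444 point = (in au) 4.019e-15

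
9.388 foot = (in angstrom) 2.861e+10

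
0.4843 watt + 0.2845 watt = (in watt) 0.7688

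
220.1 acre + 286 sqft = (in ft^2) 9.588e+06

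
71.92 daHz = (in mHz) 7.192e+05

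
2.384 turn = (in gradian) 953.6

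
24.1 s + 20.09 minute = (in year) 3.899e-05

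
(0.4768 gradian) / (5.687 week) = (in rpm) 2.079e-08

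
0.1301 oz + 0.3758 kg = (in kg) 0.3795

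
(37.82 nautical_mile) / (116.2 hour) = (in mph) 0.3745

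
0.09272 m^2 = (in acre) 2.291e-05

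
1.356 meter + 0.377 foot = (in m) 1.471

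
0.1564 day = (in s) 1.351e+04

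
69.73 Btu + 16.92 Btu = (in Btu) 86.65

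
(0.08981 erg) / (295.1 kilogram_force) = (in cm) 3.103e-10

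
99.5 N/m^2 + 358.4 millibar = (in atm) 0.3547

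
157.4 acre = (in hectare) 63.7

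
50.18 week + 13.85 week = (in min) 6.454e+05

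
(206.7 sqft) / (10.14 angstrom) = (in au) 0.1266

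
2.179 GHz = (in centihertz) 2.179e+11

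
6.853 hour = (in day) 0.2855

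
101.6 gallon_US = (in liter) 384.6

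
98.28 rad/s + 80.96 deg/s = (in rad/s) 99.69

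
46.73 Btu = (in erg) 4.93e+11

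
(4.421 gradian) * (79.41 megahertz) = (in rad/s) 5.515e+06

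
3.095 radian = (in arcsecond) 6.384e+05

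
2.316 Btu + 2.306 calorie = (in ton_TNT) 5.863e-07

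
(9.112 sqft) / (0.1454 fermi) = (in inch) 2.292e+17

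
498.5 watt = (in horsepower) 0.6685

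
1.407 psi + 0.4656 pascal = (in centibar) 9.701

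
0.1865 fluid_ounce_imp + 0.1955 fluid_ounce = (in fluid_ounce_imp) 0.39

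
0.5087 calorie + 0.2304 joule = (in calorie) 0.5638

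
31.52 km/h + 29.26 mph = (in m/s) 21.84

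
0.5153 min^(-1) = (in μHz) 8588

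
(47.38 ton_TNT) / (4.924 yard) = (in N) 4.403e+10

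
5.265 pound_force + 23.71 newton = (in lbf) 10.6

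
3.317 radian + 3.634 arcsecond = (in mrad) 3317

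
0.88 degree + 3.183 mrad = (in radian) 0.01854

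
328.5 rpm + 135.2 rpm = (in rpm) 463.7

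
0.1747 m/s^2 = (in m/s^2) 0.1747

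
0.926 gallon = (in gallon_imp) 0.7711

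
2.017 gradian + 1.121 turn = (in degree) 405.4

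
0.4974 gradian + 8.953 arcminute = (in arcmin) 35.81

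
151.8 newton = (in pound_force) 34.13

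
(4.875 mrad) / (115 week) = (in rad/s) 7.009e-11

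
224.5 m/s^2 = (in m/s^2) 224.5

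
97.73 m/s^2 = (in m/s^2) 97.73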